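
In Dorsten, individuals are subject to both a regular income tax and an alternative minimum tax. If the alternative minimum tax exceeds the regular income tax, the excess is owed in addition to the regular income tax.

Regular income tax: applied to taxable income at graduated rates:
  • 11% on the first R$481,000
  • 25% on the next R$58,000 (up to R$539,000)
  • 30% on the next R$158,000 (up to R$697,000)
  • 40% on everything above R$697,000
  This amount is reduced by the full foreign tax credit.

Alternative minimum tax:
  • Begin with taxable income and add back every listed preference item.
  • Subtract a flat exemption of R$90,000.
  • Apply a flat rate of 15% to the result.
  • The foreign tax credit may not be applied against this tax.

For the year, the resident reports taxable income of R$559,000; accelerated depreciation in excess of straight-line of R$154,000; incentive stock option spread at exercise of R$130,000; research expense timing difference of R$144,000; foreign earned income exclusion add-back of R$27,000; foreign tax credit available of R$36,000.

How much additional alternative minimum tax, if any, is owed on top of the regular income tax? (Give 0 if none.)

Regular income tax:
  R$481,000 × 11% = R$52,910
  R$58,000 × 25% = R$14,500
  R$20,000 × 30% = R$6,000
  → R$73,410
  Less foreign tax credit R$36,000 → R$37,410

Alternative minimum tax:
  Adjusted income: R$559,000 + R$154,000 + R$130,000 + R$144,000 + R$27,000 = R$1,014,000
  Less exemption R$90,000 → base R$924,000
  R$924,000 × 15% = R$138,600

Excess of alternative minimum tax over regular income tax: R$138,600 − R$37,410 = R$101,190.

R$101,190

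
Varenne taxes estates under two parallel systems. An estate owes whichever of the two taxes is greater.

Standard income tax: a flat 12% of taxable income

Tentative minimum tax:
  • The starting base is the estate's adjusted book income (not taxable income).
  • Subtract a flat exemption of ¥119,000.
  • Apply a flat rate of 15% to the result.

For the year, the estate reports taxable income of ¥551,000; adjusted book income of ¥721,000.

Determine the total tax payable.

Tentative minimum tax:
  Base (adjusted book income): ¥721,000
  Less exemption ¥119,000 → base ¥602,000
  ¥602,000 × 15% = ¥90,300

Standard income tax:
  ¥551,000 × 12% = ¥66,120

¥90,300 > ¥66,120, so the tentative minimum tax is the binding amount.

¥90,300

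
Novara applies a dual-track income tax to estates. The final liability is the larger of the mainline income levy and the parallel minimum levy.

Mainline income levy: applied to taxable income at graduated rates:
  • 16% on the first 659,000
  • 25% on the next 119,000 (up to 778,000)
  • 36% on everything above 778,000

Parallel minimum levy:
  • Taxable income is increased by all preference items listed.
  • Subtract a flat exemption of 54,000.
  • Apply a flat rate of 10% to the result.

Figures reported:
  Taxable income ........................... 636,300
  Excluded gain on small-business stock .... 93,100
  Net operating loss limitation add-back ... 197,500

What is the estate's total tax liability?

Parallel minimum levy:
  Adjusted income: 636,300 + 93,100 + 197,500 = 926,900
  Less exemption 54,000 → base 872,900
  872,900 × 10% = 87,290

Mainline income levy:
  636,300 × 16% = 101,808

101,808 > 87,290, so the mainline income levy governs.

101,808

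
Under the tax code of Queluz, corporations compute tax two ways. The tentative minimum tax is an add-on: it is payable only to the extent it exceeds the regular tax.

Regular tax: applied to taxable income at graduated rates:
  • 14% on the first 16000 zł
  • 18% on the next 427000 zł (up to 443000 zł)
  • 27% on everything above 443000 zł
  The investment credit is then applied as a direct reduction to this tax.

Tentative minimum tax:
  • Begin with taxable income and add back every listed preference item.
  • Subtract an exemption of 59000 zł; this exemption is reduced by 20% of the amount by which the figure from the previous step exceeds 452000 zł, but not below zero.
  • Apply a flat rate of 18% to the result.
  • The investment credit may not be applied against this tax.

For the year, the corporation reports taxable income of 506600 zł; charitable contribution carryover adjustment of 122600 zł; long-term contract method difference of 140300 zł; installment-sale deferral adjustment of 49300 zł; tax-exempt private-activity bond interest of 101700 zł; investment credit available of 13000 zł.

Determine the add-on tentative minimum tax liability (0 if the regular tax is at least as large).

Regular tax:
  16000 zł × 14% = 2240 zł
  427000 zł × 18% = 76860 zł
  63600 zł × 27% = 17172 zł
  → 96272 zł
  Less investment credit 13000 zł → 83272 zł

Tentative minimum tax:
  Adjusted income: 506600 zł + 122600 zł + 140300 zł + 49300 zł + 101700 zł = 920500 zł
  Exemption: 20% × (920500 zł − 452000 zł) = 93700 zł ≥ 59000 zł, so the exemption is fully phased out
  Base: 920500 zł − 0 zł = 920500 zł
  920500 zł × 18% = 165690 zł

Excess of tentative minimum tax over regular tax: 165690 zł − 83272 zł = 82418 zł.

82418 zł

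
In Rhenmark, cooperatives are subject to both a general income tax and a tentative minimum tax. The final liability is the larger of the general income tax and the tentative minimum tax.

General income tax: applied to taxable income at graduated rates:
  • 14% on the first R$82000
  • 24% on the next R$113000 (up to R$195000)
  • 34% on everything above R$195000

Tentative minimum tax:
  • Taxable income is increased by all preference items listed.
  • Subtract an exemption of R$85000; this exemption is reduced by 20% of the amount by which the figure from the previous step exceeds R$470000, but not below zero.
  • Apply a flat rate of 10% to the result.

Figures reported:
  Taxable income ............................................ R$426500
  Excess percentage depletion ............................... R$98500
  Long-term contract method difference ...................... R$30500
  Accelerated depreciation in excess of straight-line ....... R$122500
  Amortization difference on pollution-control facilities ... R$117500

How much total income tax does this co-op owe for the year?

R$117310

General income tax:
  R$82000 × 14% = R$11480
  R$113000 × 24% = R$27120
  R$231500 × 34% = R$78710
  → R$117310

Tentative minimum tax:
  Adjusted income: R$426500 + R$98500 + R$30500 + R$122500 + R$117500 = R$795500
  Exemption: R$85000 − 20% × (R$795500 − R$470000) = R$85000 − R$65100 = R$19900
  Base: R$795500 − R$19900 = R$775600
  R$775600 × 10% = R$77560

R$117310 > R$77560, so the general income tax governs.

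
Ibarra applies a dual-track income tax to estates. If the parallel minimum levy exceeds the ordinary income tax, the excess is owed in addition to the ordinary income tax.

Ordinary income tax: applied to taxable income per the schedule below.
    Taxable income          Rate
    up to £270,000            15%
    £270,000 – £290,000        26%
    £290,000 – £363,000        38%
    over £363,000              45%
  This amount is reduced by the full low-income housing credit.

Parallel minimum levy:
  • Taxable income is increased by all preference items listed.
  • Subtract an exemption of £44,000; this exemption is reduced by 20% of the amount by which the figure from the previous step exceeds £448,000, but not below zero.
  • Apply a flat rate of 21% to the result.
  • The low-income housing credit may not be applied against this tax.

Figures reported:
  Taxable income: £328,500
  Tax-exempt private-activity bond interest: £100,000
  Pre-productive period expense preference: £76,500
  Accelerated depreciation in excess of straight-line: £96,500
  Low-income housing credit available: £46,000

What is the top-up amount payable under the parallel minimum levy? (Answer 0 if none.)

Parallel minimum levy:
  Adjusted income: £328,500 + £100,000 + £76,500 + £96,500 = £601,500
  Exemption: £44,000 − 20% × (£601,500 − £448,000) = £44,000 − £30,700 = £13,300
  Base: £601,500 − £13,300 = £588,200
  £588,200 × 21% = £123,522

Ordinary income tax:
  £270,000 × 15% = £40,500
  £20,000 × 26% = £5,200
  £38,500 × 38% = £14,630
  → £60,330
  Less low-income housing credit £46,000 → £14,330

Excess of parallel minimum levy over ordinary income tax: £123,522 − £14,330 = £109,192.

£109,192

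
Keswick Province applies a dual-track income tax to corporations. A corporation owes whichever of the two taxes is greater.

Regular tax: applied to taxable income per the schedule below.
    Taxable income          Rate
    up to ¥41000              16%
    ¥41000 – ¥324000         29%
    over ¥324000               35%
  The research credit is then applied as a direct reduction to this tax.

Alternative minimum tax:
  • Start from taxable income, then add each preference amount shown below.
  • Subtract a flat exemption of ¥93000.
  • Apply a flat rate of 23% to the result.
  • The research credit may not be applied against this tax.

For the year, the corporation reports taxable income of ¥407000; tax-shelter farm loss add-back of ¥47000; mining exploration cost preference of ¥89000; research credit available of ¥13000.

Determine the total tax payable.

¥104680

Regular tax:
  ¥41000 × 16% = ¥6560
  ¥283000 × 29% = ¥82070
  ¥83000 × 35% = ¥29050
  → ¥117680
  Less research credit ¥13000 → ¥104680

Alternative minimum tax:
  Adjusted income: ¥407000 + ¥47000 + ¥89000 = ¥543000
  Less exemption ¥93000 → base ¥450000
  ¥450000 × 23% = ¥103500

¥104680 > ¥103500, so the regular tax governs.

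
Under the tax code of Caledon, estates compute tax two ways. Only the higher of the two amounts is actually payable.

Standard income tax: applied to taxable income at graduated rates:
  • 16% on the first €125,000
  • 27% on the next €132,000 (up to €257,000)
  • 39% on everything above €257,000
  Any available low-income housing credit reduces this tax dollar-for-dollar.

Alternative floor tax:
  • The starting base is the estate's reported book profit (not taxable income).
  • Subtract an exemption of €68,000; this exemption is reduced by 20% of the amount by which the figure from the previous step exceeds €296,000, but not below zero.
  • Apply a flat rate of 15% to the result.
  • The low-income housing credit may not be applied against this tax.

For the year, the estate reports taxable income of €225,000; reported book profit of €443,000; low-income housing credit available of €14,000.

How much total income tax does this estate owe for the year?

Alternative floor tax:
  Base (reported book profit): €443,000
  Exemption: €68,000 − 20% × (€443,000 − €296,000) = €68,000 − €29,400 = €38,600
  Base: €443,000 − €38,600 = €404,400
  €404,400 × 15% = €60,660

Standard income tax:
  €125,000 × 16% = €20,000
  €100,000 × 27% = €27,000
  → €47,000
  Less low-income housing credit €14,000 → €33,000

€60,660 > €33,000, so the alternative floor tax is the binding amount.

€60,660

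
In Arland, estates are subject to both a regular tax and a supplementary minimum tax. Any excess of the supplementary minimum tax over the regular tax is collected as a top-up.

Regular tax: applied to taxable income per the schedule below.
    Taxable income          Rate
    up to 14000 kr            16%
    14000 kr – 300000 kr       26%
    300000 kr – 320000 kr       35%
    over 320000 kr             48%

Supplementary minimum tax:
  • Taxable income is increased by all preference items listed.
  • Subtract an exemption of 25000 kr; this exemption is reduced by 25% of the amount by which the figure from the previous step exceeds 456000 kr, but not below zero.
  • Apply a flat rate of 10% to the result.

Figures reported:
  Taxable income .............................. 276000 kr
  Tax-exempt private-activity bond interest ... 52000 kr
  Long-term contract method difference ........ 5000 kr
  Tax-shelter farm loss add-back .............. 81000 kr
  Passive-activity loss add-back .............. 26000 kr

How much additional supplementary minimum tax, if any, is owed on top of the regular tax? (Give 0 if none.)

Supplementary minimum tax:
  Adjusted income: 276000 kr + 52000 kr + 5000 kr + 81000 kr + 26000 kr = 440000 kr
  Exemption: 440000 kr ≤ 456000 kr, so full 25000 kr applies
  Base: 440000 kr − 25000 kr = 415000 kr
  415000 kr × 10% = 41500 kr

Regular tax:
  14000 kr × 16% = 2240 kr
  262000 kr × 26% = 68120 kr
  → 70360 kr

41500 kr ≤ 70360 kr, so no add-on is due.

0 kr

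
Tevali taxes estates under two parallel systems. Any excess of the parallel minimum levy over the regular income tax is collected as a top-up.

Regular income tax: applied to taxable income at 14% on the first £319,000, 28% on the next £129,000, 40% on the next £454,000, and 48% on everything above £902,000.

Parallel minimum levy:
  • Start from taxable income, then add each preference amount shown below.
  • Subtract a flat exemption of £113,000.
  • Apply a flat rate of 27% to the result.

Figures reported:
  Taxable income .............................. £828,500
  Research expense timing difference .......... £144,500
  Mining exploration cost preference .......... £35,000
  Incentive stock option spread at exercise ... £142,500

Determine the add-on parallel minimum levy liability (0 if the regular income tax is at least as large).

£47,145

Regular income tax:
  £319,000 × 14% = £44,660
  £129,000 × 28% = £36,120
  £380,500 × 40% = £152,200
  → £232,980

Parallel minimum levy:
  Adjusted income: £828,500 + £144,500 + £35,000 + £142,500 = £1,150,500
  Less exemption £113,000 → base £1,037,500
  £1,037,500 × 27% = £280,125

Excess of parallel minimum levy over regular income tax: £280,125 − £232,980 = £47,145.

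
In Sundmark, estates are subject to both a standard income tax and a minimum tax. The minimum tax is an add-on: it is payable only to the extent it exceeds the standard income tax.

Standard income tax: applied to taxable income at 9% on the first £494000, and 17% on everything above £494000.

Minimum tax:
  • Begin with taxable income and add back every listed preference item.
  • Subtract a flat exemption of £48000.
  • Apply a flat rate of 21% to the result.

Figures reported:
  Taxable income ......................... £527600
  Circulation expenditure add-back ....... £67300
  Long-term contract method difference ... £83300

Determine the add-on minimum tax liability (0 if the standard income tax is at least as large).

£82170

Standard income tax:
  £494000 × 9% = £44460
  £33600 × 17% = £5712
  → £50172

Minimum tax:
  Adjusted income: £527600 + £67300 + £83300 = £678200
  Less exemption £48000 → base £630200
  £630200 × 21% = £132342

Excess of minimum tax over standard income tax: £132342 − £50172 = £82170.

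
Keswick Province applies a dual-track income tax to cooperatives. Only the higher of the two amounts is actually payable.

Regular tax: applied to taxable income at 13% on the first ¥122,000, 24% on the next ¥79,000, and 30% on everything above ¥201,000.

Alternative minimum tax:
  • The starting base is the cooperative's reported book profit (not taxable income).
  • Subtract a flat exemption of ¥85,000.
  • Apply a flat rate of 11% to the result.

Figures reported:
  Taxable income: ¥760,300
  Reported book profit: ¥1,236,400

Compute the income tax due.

¥202,610

Alternative minimum tax:
  Base (reported book profit): ¥1,236,400
  Less exemption ¥85,000 → base ¥1,151,400
  ¥1,151,400 × 11% = ¥126,654

Regular tax:
  ¥122,000 × 13% = ¥15,860
  ¥79,000 × 24% = ¥18,960
  ¥559,300 × 30% = ¥167,790
  → ¥202,610

¥202,610 > ¥126,654, so the regular tax governs.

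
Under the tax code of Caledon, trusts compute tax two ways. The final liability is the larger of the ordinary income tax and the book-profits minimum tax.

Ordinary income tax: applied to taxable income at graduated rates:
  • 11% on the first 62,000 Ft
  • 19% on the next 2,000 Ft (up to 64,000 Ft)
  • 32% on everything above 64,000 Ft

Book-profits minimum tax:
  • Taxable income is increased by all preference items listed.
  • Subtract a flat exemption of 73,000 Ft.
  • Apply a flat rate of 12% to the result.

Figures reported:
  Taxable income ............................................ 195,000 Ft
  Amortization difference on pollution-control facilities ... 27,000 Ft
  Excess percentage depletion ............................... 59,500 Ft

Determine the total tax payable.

Ordinary income tax:
  62,000 Ft × 11% = 6,820 Ft
  2,000 Ft × 19% = 380 Ft
  131,000 Ft × 32% = 41,920 Ft
  → 49,120 Ft

Book-profits minimum tax:
  Adjusted income: 195,000 Ft + 27,000 Ft + 59,500 Ft = 281,500 Ft
  Less exemption 73,000 Ft → base 208,500 Ft
  208,500 Ft × 12% = 25,020 Ft

49,120 Ft > 25,020 Ft, so the ordinary income tax governs.

49,120 Ft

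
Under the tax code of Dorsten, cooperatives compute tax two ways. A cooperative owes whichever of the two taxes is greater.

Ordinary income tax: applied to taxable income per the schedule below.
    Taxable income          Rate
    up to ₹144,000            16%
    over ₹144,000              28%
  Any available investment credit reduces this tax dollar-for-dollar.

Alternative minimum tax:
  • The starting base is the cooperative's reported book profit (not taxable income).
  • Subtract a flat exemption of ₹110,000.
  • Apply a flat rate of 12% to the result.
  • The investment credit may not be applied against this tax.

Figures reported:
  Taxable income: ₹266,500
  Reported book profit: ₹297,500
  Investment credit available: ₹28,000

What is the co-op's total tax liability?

Ordinary income tax:
  ₹144,000 × 16% = ₹23,040
  ₹122,500 × 28% = ₹34,300
  → ₹57,340
  Less investment credit ₹28,000 → ₹29,340

Alternative minimum tax:
  Base (reported book profit): ₹297,500
  Less exemption ₹110,000 → base ₹187,500
  ₹187,500 × 12% = ₹22,500

₹29,340 > ₹22,500, so the ordinary income tax governs.

₹29,340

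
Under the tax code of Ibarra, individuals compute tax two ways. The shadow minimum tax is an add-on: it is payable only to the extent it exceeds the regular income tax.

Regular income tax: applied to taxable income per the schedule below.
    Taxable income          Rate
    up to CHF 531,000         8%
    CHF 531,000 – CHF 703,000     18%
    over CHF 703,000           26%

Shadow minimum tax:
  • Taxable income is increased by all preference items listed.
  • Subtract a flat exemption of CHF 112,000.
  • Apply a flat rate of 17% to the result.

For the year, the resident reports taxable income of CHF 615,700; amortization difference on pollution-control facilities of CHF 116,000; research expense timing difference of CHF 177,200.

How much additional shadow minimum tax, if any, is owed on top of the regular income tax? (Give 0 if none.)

Shadow minimum tax:
  Adjusted income: CHF 615,700 + CHF 116,000 + CHF 177,200 = CHF 908,900
  Less exemption CHF 112,000 → base CHF 796,900
  CHF 796,900 × 17% = CHF 135,473

Regular income tax:
  CHF 531,000 × 8% = CHF 42,480
  CHF 84,700 × 18% = CHF 15,246
  → CHF 57,726

Excess of shadow minimum tax over regular income tax: CHF 135,473 − CHF 57,726 = CHF 77,747.

CHF 77,747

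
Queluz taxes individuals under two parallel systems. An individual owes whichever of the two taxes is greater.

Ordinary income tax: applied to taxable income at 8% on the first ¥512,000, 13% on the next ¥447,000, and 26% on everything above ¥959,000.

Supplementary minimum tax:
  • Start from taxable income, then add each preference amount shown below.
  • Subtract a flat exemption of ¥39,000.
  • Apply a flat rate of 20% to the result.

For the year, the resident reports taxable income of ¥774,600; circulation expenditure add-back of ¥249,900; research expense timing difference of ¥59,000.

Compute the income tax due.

¥208,900

Supplementary minimum tax:
  Adjusted income: ¥774,600 + ¥249,900 + ¥59,000 = ¥1,083,500
  Less exemption ¥39,000 → base ¥1,044,500
  ¥1,044,500 × 20% = ¥208,900

Ordinary income tax:
  ¥512,000 × 8% = ¥40,960
  ¥262,600 × 13% = ¥34,138
  → ¥75,098

¥208,900 > ¥75,098, so the supplementary minimum tax is the binding amount.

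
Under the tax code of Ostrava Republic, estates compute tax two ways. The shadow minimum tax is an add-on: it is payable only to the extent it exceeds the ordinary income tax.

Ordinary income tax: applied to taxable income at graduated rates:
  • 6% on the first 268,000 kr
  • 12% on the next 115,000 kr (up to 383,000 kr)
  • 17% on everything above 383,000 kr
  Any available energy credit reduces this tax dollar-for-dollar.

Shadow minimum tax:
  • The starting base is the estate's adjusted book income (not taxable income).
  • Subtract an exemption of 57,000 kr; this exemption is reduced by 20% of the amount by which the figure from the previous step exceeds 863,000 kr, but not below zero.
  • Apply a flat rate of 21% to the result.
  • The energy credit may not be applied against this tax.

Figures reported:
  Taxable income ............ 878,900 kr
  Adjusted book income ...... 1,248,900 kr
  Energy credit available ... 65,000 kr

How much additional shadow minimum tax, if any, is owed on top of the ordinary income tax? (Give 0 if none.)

Shadow minimum tax:
  Base (adjusted book income): 1,248,900 kr
  Exemption: 20% × (1,248,900 kr − 863,000 kr) = 77,180 kr ≥ 57,000 kr, so the exemption is fully phased out
  Base: 1,248,900 kr − 0 kr = 1,248,900 kr
  1,248,900 kr × 21% = 262,269 kr

Ordinary income tax:
  268,000 kr × 6% = 16,080 kr
  115,000 kr × 12% = 13,800 kr
  495,900 kr × 17% = 84,303 kr
  → 114,183 kr
  Less energy credit 65,000 kr → 49,183 kr

Excess of shadow minimum tax over ordinary income tax: 262,269 kr − 49,183 kr = 213,086 kr.

213,086 kr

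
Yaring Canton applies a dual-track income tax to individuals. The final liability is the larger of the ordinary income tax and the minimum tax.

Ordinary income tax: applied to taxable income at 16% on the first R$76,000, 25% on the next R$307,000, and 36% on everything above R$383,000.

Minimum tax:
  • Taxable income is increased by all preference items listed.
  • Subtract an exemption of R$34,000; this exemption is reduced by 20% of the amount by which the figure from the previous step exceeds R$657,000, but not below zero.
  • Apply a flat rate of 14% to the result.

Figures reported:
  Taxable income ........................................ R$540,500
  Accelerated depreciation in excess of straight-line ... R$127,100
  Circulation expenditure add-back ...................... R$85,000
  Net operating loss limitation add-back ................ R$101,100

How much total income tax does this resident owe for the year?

Ordinary income tax:
  R$76,000 × 16% = R$12,160
  R$307,000 × 25% = R$76,750
  R$157,500 × 36% = R$56,700
  → R$145,610

Minimum tax:
  Adjusted income: R$540,500 + R$127,100 + R$85,000 + R$101,100 = R$853,700
  Exemption: 20% × (R$853,700 − R$657,000) = R$39,340 ≥ R$34,000, so the exemption is fully phased out
  Base: R$853,700 − R$0 = R$853,700
  R$853,700 × 14% = R$119,518

R$145,610 > R$119,518, so the ordinary income tax governs.

R$145,610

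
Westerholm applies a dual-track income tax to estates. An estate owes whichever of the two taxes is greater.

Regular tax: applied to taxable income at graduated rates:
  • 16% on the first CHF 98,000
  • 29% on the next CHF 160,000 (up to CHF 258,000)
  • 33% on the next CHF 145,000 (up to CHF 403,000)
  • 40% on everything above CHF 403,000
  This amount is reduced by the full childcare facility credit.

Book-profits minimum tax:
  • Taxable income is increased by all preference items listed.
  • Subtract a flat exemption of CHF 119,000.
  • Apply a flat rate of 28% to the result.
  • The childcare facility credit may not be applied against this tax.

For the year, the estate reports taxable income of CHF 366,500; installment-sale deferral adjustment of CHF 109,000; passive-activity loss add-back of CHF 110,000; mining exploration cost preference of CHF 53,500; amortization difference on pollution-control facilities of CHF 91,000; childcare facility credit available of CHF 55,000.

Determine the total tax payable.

CHF 171,080

Book-profits minimum tax:
  Adjusted income: CHF 366,500 + CHF 109,000 + CHF 110,000 + CHF 53,500 + CHF 91,000 = CHF 730,000
  Less exemption CHF 119,000 → base CHF 611,000
  CHF 611,000 × 28% = CHF 171,080

Regular tax:
  CHF 98,000 × 16% = CHF 15,680
  CHF 160,000 × 29% = CHF 46,400
  CHF 108,500 × 33% = CHF 35,805
  → CHF 97,885
  Less childcare facility credit CHF 55,000 → CHF 42,885

CHF 171,080 > CHF 42,885, so the book-profits minimum tax is the binding amount.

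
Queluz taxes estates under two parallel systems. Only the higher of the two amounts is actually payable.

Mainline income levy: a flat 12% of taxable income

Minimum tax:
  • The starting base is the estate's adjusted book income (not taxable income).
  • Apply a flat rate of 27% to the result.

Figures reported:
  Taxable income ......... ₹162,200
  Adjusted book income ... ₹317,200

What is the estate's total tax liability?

Minimum tax:
  Base (adjusted book income): ₹317,200
  ₹317,200 × 27% = ₹85,644

Mainline income levy:
  ₹162,200 × 12% = ₹19,464

₹85,644 > ₹19,464, so the minimum tax is the binding amount.

₹85,644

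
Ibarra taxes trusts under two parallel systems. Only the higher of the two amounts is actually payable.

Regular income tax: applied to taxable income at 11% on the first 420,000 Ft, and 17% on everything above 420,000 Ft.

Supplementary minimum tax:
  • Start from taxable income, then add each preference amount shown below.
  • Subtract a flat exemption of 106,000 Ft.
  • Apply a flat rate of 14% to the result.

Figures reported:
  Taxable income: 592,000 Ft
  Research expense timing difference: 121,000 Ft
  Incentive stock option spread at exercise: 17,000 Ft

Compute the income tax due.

87,360 Ft

Regular income tax:
  420,000 Ft × 11% = 46,200 Ft
  172,000 Ft × 17% = 29,240 Ft
  → 75,440 Ft

Supplementary minimum tax:
  Adjusted income: 592,000 Ft + 121,000 Ft + 17,000 Ft = 730,000 Ft
  Less exemption 106,000 Ft → base 624,000 Ft
  624,000 Ft × 14% = 87,360 Ft

87,360 Ft > 75,440 Ft, so the supplementary minimum tax is the binding amount.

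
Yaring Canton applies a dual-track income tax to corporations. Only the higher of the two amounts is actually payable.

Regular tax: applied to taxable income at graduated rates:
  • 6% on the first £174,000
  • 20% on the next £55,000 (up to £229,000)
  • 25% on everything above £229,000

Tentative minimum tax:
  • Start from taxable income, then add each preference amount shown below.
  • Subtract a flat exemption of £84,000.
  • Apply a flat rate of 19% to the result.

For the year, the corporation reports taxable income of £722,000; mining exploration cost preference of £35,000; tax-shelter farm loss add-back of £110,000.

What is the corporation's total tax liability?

Regular tax:
  £174,000 × 6% = £10,440
  £55,000 × 20% = £11,000
  £493,000 × 25% = £123,250
  → £144,690

Tentative minimum tax:
  Adjusted income: £722,000 + £35,000 + £110,000 = £867,000
  Less exemption £84,000 → base £783,000
  £783,000 × 19% = £148,770

£148,770 > £144,690, so the tentative minimum tax is the binding amount.

£148,770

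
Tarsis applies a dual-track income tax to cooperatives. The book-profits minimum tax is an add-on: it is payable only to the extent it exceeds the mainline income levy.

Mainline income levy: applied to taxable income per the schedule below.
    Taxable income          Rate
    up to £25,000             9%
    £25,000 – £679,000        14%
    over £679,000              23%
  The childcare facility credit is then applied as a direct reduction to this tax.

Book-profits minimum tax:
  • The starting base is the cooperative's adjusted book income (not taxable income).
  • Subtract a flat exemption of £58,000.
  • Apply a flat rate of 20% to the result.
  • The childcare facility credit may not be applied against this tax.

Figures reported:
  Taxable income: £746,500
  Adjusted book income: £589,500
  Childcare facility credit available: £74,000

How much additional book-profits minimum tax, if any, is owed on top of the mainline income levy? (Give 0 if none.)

Mainline income levy:
  £25,000 × 9% = £2,250
  £654,000 × 14% = £91,560
  £67,500 × 23% = £15,525
  → £109,335
  Less childcare facility credit £74,000 → £35,335

Book-profits minimum tax:
  Base (adjusted book income): £589,500
  Less exemption £58,000 → base £531,500
  £531,500 × 20% = £106,300

Excess of book-profits minimum tax over mainline income levy: £106,300 − £35,335 = £70,965.

£70,965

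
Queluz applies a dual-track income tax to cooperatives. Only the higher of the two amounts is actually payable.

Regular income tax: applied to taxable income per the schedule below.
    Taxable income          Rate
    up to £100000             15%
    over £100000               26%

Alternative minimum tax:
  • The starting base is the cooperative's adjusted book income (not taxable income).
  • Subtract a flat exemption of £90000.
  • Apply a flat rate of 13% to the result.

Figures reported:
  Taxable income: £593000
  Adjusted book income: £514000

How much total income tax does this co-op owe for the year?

£143180

Regular income tax:
  £100000 × 15% = £15000
  £493000 × 26% = £128180
  → £143180

Alternative minimum tax:
  Base (adjusted book income): £514000
  Less exemption £90000 → base £424000
  £424000 × 13% = £55120

£143180 > £55120, so the regular income tax governs.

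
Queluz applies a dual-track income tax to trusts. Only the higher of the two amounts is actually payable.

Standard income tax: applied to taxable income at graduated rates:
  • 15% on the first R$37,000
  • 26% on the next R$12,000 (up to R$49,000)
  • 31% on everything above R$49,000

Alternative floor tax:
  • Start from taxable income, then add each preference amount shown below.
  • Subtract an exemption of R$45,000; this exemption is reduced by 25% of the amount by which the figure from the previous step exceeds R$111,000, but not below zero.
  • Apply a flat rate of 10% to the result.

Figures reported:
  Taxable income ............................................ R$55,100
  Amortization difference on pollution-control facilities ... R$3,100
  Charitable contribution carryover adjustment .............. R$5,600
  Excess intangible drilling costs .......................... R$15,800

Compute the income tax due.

Standard income tax:
  R$37,000 × 15% = R$5,550
  R$12,000 × 26% = R$3,120
  R$6,100 × 31% = R$1,891
  → R$10,561

Alternative floor tax:
  Adjusted income: R$55,100 + R$3,100 + R$5,600 + R$15,800 = R$79,600
  Exemption: R$79,600 ≤ R$111,000, so full R$45,000 applies
  Base: R$79,600 − R$45,000 = R$34,600
  R$34,600 × 10% = R$3,460

R$10,561 > R$3,460, so the standard income tax governs.

R$10,561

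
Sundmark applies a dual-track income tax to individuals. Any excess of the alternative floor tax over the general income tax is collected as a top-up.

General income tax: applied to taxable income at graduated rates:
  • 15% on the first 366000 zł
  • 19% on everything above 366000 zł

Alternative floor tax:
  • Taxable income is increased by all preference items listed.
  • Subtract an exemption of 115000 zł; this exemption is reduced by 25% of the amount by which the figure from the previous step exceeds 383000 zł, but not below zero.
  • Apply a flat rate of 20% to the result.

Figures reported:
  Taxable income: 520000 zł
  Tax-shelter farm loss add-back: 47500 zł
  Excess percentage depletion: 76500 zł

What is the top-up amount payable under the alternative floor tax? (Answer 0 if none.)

General income tax:
  366000 zł × 15% = 54900 zł
  154000 zł × 19% = 29260 zł
  → 84160 zł

Alternative floor tax:
  Adjusted income: 520000 zł + 47500 zł + 76500 zł = 644000 zł
  Exemption: 115000 zł − 25% × (644000 zł − 383000 zł) = 115000 zł − 65250 zł = 49750 zł
  Base: 644000 zł − 49750 zł = 594250 zł
  594250 zł × 20% = 118850 zł

Excess of alternative floor tax over general income tax: 118850 zł − 84160 zł = 34690 zł.

34690 zł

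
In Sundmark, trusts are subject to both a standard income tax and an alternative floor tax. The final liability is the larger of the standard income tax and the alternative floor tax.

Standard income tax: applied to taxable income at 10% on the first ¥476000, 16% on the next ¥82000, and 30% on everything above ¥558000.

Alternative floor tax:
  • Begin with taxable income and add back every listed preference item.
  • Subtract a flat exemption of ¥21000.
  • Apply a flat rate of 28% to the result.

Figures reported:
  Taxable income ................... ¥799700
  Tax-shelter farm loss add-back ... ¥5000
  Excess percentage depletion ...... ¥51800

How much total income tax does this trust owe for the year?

¥233940

Alternative floor tax:
  Adjusted income: ¥799700 + ¥5000 + ¥51800 = ¥856500
  Less exemption ¥21000 → base ¥835500
  ¥835500 × 28% = ¥233940

Standard income tax:
  ¥476000 × 10% = ¥47600
  ¥82000 × 16% = ¥13120
  ¥241700 × 30% = ¥72510
  → ¥133230

¥233940 > ¥133230, so the alternative floor tax is the binding amount.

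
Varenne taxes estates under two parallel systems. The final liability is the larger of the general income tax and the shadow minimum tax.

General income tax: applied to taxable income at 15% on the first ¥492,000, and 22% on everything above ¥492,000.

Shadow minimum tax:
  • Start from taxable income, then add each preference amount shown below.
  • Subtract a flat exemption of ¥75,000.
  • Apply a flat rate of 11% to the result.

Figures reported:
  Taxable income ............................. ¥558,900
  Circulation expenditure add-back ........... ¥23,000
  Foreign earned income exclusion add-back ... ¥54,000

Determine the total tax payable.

Shadow minimum tax:
  Adjusted income: ¥558,900 + ¥23,000 + ¥54,000 = ¥635,900
  Less exemption ¥75,000 → base ¥560,900
  ¥560,900 × 11% = ¥61,699

General income tax:
  ¥492,000 × 15% = ¥73,800
  ¥66,900 × 22% = ¥14,718
  → ¥88,518

¥88,518 > ¥61,699, so the general income tax governs.

¥88,518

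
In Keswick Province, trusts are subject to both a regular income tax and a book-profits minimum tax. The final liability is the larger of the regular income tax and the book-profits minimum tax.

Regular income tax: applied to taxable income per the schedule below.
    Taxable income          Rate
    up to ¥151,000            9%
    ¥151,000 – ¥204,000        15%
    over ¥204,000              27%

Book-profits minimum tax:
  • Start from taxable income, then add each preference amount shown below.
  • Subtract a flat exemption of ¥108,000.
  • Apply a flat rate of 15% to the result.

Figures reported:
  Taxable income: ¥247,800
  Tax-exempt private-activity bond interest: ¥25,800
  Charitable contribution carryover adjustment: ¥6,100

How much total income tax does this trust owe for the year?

Regular income tax:
  ¥151,000 × 9% = ¥13,590
  ¥53,000 × 15% = ¥7,950
  ¥43,800 × 27% = ¥11,826
  → ¥33,366

Book-profits minimum tax:
  Adjusted income: ¥247,800 + ¥25,800 + ¥6,100 = ¥279,700
  Less exemption ¥108,000 → base ¥171,700
  ¥171,700 × 15% = ¥25,755

¥33,366 > ¥25,755, so the regular income tax governs.

¥33,366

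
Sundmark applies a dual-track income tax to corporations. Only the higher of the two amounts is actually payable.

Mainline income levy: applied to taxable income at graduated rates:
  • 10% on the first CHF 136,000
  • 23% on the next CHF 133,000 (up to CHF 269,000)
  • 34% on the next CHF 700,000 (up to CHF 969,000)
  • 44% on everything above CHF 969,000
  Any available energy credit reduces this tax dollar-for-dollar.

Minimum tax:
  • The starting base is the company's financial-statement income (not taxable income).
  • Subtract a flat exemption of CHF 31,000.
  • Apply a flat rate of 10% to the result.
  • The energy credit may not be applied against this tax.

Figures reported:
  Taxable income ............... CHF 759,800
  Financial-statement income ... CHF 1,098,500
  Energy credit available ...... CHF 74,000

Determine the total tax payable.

Minimum tax:
  Base (financial-statement income): CHF 1,098,500
  Less exemption CHF 31,000 → base CHF 1,067,500
  CHF 1,067,500 × 10% = CHF 106,750

Mainline income levy:
  CHF 136,000 × 10% = CHF 13,600
  CHF 133,000 × 23% = CHF 30,590
  CHF 490,800 × 34% = CHF 166,872
  → CHF 211,062
  Less energy credit CHF 74,000 → CHF 137,062

CHF 137,062 > CHF 106,750, so the mainline income levy governs.

CHF 137,062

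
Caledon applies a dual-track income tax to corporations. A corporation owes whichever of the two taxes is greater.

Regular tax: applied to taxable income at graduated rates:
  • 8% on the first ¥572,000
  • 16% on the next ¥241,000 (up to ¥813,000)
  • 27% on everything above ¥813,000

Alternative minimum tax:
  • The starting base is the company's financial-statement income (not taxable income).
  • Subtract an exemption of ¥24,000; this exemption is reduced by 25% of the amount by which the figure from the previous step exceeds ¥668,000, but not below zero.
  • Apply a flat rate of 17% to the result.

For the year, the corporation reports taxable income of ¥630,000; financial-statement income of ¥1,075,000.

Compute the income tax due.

¥182,750

Regular tax:
  ¥572,000 × 8% = ¥45,760
  ¥58,000 × 16% = ¥9,280
  → ¥55,040

Alternative minimum tax:
  Base (financial-statement income): ¥1,075,000
  Exemption: 25% × (¥1,075,000 − ¥668,000) = ¥101,750 ≥ ¥24,000, so the exemption is fully phased out
  Base: ¥1,075,000 − ¥0 = ¥1,075,000
  ¥1,075,000 × 17% = ¥182,750

¥182,750 > ¥55,040, so the alternative minimum tax is the binding amount.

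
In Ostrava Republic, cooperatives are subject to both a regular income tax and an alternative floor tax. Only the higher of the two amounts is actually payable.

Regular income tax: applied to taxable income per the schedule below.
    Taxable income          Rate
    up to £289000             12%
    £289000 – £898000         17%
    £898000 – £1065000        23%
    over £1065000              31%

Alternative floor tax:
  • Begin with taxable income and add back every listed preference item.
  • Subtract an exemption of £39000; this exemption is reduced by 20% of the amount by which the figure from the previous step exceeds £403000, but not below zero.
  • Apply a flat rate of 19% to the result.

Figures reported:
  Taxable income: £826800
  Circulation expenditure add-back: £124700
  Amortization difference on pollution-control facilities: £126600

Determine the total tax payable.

Regular income tax:
  £289000 × 12% = £34680
  £537800 × 17% = £91426
  → £126106

Alternative floor tax:
  Adjusted income: £826800 + £124700 + £126600 = £1078100
  Exemption: 20% × (£1078100 − £403000) = £135020 ≥ £39000, so the exemption is fully phased out
  Base: £1078100 − £0 = £1078100
  £1078100 × 19% = £204839

£204839 > £126106, so the alternative floor tax is the binding amount.

£204839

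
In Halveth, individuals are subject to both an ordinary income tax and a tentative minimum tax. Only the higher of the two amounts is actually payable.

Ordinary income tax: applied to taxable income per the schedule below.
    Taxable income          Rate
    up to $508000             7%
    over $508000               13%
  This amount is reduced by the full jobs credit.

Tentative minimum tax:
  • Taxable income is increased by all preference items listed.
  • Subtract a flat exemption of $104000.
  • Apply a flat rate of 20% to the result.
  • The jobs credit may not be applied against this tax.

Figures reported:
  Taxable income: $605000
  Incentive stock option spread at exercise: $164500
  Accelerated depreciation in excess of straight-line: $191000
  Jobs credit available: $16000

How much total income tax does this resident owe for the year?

Tentative minimum tax:
  Adjusted income: $605000 + $164500 + $191000 = $960500
  Less exemption $104000 → base $856500
  $856500 × 20% = $171300

Ordinary income tax:
  $508000 × 7% = $35560
  $97000 × 13% = $12610
  → $48170
  Less jobs credit $16000 → $32170

$171300 > $32170, so the tentative minimum tax is the binding amount.

$171300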